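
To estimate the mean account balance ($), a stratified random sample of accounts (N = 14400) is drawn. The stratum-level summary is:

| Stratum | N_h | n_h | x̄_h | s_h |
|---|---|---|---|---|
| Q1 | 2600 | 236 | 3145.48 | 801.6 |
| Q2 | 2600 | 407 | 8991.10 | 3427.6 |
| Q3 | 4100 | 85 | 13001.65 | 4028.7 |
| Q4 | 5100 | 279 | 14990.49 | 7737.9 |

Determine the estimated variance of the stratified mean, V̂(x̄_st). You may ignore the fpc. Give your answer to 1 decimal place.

V̂(x̄_st) = Σ W_h² s_h²/n_h, with W_h = N_h/N and N = 14400:
  stratum Q1: (2600/14400)²·801.6²/236 = 88.7616
  stratum Q2: (2600/14400)²·3427.6²/407 = 941.039
  stratum Q3: (4100/14400)²·4028.7²/85 = 15479.4
  stratum Q4: (5100/14400)²·7737.9²/279 = 26918.9
V̂(x̄_st) = 43428.1

V̂(x̄_st) ≈ 43428.1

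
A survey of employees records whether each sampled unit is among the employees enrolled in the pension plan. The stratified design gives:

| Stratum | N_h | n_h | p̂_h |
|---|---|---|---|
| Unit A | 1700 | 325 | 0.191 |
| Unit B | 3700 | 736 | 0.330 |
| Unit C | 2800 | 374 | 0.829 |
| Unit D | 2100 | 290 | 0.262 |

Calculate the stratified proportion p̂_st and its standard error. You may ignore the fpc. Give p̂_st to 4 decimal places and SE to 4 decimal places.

N = 10300; stratum weights W_h = N_h/N.
p̂_st = Σ W_h p̂_h = (1700·0.191 + 3700·0.330 + 2800·0.829 + 2100·0.262)/10300 = 0.42884
V̂(p̂_st) = Σ W_h² p̂_h(1−p̂_h)/(n_h−1):
  stratum Unit A: (1700/10300)²·0.191·0.809/324 = 1.29915e-05
  stratum Unit B: (3700/10300)²·0.330·0.670/735 = 3.88178e-05
  stratum Unit C: (2800/10300)²·0.829·0.171/373 = 2.80856e-05
  stratum Unit D: (2100/10300)²·0.262·0.738/289 = 2.78115e-05
V̂(p̂_st) = 0.000107706; SE = √V̂ = 0.0103782

p̂_st ≈ 0.4288, SE ≈ 0.0104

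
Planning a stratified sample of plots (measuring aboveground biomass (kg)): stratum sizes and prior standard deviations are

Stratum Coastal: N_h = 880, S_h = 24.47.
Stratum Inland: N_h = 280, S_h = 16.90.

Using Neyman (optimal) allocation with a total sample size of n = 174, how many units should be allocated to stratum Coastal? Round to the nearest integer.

143

Neyman allocation: n_h = n · N_h S_h / Σ N_i S_i, with n = 174.
  stratum Coastal: N_h·S_h = 880·24.47 = 21533.60
  stratum Inland: N_h·S_h = 280·16.90 = 4732.00
Σ N_h S_h = 26265.60
n for stratum Coastal = 174·21533.60/26265.60 = 142.652 → 143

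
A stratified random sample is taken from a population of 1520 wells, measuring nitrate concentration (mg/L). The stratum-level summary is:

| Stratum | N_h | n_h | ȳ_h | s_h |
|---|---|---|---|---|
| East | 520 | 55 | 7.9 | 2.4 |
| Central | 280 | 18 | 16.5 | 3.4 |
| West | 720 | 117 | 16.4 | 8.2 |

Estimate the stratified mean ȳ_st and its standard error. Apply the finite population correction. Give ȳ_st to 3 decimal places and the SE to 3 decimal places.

ȳ_st = Σ W_h ȳ_h = (520·7.9 + 280·16.5 + 720·16.4)/1520 = 13.51053
V̂(ȳ_st) = Σ W_h² (1 − n_h/N_h) s_h²/n_h, with W_h = N_h/N and N = 1520:
  stratum East: (520/1520)²·(1 − 55/520)·2.4²/55 = 0.0109605
  stratum Central: (280/1520)²·(1 − 18/280)·3.4²/18 = 0.0203919
  stratum West: (720/1520)²·(1 − 117/720)·8.2²/117 = 0.107995
V̂(ȳ_st) = 0.139348
SE(ȳ_st) = √0.139348 = 0.373293

ȳ_st ≈ 13.511, SE ≈ 0.373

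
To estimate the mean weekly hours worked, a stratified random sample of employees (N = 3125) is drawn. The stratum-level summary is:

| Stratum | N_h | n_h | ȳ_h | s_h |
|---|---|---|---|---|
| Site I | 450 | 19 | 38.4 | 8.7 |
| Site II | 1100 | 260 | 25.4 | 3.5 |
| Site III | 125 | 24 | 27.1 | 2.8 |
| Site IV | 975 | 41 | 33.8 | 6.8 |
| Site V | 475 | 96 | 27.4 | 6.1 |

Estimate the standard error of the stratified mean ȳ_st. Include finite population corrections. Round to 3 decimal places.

SE(ȳ_st) ≈ 0.443

V̂(ȳ_st) = Σ W_h² (1 − n_h/N_h) s_h²/n_h, with W_h = N_h/N and N = 3125:
  stratum Site I: (450/3125)²·(1 − 19/450)·8.7²/19 = 0.0791179
  stratum Site II: (1100/3125)²·(1 − 260/1100)·3.5²/260 = 0.00445794
  stratum Site III: (125/3125)²·(1 − 24/125)·2.8²/24 = 0.000422315
  stratum Site IV: (975/3125)²·(1 − 41/975)·6.8²/41 = 0.105168
  stratum Site V: (475/3125)²·(1 − 96/475)·6.1²/96 = 0.00714531
V̂(ȳ_st) = 0.196312
SE(ȳ_st) = √0.196312 = 0.443071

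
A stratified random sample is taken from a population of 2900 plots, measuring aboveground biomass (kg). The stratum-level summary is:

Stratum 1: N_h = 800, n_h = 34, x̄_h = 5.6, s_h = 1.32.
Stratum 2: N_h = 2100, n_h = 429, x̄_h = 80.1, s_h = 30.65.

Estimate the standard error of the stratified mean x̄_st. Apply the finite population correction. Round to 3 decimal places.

SE(x̄_st) ≈ 0.958

V̂(x̄_st) = Σ W_h² (1 − n_h/N_h) s_h²/n_h, with W_h = N_h/N and N = 2900:
  stratum 1: (800/2900)²·(1 − 34/800)·1.32²/34 = 0.00373415
  stratum 2: (2100/2900)²·(1 − 429/2100)·30.65²/429 = 0.9137
V̂(x̄_st) = 0.917434
SE(x̄_st) = √0.917434 = 0.957828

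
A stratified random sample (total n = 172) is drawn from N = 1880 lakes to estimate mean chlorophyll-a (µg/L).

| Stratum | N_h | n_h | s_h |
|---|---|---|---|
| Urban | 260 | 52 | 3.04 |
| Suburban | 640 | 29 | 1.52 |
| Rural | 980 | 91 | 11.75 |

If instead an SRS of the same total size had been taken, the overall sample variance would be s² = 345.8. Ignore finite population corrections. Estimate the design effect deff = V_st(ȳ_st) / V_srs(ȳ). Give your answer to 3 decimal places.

deff ≈ 0.211

V̂(ȳ_st) = Σ W_h² s_h²/n_h, with W_h = N_h/N and N = 1880:
  stratum Urban: (260/1880)²·3.04²/52 = 0.00339919
  stratum Suburban: (640/1880)²·1.52²/29 = 0.0092328
  stratum Rural: (980/1880)²·11.75²/91 = 0.41226
V_st = 0.424892
V_srs = s²/n = 345.8/172 = 2.01047
deff = V_st / V_srs = 0.424892/2.01047 = 0.2113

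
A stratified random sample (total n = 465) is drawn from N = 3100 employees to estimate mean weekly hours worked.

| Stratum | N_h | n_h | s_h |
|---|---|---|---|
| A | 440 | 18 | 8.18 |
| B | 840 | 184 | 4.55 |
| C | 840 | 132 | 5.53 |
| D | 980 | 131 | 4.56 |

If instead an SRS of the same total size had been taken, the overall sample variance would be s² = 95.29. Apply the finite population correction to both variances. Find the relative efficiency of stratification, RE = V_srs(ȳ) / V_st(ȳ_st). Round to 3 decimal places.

V̂(ȳ_st) = Σ W_h² (1 − n_h/N_h) s_h²/n_h, with W_h = N_h/N and N = 3100:
  stratum A: (440/3100)²·(1 − 18/440)·8.18²/18 = 0.071825
  stratum B: (840/3100)²·(1 − 184/840)·4.55²/184 = 0.00645156
  stratum C: (840/3100)²·(1 − 132/840)·5.53²/132 = 0.0143372
  stratum D: (980/3100)²·(1 − 131/980)·4.56²/131 = 0.0137426
V_st = 0.106356
V_srs = (1 − 465/3100)·95.29/465 = 0.174186
Relative efficiency = V_srs / V_st = 0.174186/0.106356 = 1.6378

RE ≈ 1.638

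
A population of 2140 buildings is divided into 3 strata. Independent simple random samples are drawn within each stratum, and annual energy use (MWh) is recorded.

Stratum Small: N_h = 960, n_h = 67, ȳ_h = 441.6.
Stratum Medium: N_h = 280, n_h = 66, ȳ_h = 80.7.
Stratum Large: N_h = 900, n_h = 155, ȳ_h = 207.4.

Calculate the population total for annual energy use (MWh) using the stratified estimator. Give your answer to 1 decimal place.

τ̂_st ≈ 633192.0

τ̂_st = Σ N_h ȳ_h = 960·441.6 + 280·80.7 + 900·207.4 = 633192.0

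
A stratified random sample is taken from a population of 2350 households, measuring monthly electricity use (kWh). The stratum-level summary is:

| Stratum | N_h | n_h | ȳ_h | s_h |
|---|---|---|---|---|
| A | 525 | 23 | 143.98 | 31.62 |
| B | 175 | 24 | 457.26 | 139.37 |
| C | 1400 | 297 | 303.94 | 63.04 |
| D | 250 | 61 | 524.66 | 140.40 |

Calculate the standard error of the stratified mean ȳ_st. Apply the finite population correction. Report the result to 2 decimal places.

V̂(ȳ_st) = Σ W_h² (1 − n_h/N_h) s_h²/n_h, with W_h = N_h/N and N = 2350:
  stratum A: (525/2350)²·(1 − 23/525)·31.62²/23 = 2.07455
  stratum B: (175/2350)²·(1 − 24/175)·139.37²/24 = 3.87264
  stratum C: (1400/2350)²·(1 − 297/1400)·63.04²/297 = 3.74148
  stratum D: (250/2350)²·(1 − 61/250)·140.40²/61 = 2.76484
V̂(ȳ_st) = 12.4535
SE(ȳ_st) = √12.4535 = 3.52895

SE(ȳ_st) ≈ 3.53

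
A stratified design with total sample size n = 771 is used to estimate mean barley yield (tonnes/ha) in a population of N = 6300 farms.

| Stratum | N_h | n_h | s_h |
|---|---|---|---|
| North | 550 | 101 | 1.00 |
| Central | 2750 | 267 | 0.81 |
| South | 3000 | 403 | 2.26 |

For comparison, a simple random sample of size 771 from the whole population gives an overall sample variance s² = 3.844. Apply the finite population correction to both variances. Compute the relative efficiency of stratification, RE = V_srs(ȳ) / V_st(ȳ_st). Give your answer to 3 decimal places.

RE ≈ 1.472

V̂(ȳ_st) = Σ W_h² (1 − n_h/N_h) s_h²/n_h, with W_h = N_h/N and N = 6300:
  stratum North: (550/6300)²·(1 − 101/550)·1.00²/101 = 6.16037e-05
  stratum Central: (2750/6300)²·(1 − 267/2750)·0.81²/267 = 0.000422753
  stratum South: (3000/6300)²·(1 − 403/3000)·2.26²/403 = 0.00248785
V_st = 0.00297221
V_srs = (1 − 771/6300)·3.844/771 = 0.00437557
Relative efficiency = V_srs / V_st = 0.00437557/0.00297221 = 1.4722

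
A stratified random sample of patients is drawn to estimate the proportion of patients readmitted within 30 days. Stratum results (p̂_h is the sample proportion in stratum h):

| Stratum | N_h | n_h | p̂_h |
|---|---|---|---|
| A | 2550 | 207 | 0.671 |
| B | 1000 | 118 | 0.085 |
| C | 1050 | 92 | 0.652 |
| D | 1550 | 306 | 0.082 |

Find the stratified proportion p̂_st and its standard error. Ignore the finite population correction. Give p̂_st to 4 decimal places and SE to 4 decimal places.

p̂_st ≈ 0.4240, SE ≈ 0.0170

N = 6150; stratum weights W_h = N_h/N.
p̂_st = Σ W_h p̂_h = (2550·0.671 + 1000·0.085 + 1050·0.652 + 1550·0.082)/6150 = 0.42402
V̂(p̂_st) = Σ W_h² p̂_h(1−p̂_h)/(n_h−1):
  stratum A: (2550/6150)²·0.671·0.329/206 = 0.000184239
  stratum B: (1000/6150)²·0.085·0.915/117 = 1.75753e-05
  stratum C: (1050/6150)²·0.652·0.348/91 = 7.26798e-05
  stratum D: (1550/6150)²·0.082·0.918/305 = 1.56772e-05
V̂(p̂_st) = 0.000290171; SE = √V̂ = 0.0170344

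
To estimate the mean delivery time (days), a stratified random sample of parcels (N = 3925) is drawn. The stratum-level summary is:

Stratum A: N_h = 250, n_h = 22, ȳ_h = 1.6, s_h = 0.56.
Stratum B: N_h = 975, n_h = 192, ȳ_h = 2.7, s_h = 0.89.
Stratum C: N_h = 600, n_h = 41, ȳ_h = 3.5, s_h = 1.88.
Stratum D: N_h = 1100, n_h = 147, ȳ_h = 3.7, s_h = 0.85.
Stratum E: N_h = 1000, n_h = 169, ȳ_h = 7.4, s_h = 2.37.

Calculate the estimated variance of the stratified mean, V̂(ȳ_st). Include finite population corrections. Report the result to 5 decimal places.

V̂(ȳ_st) = Σ W_h² (1 − n_h/N_h) s_h²/n_h, with W_h = N_h/N and N = 3925:
  stratum A: (250/3925)²·(1 − 22/250)·0.56²/22 = 5.27411e-05
  stratum B: (975/3925)²·(1 − 192/975)·0.89²/192 = 0.00020444
  stratum C: (600/3925)²·(1 − 41/600)·1.88²/41 = 0.00187679
  stratum D: (1100/3925)²·(1 − 147/1100)·0.85²/147 = 0.000334447
  stratum E: (1000/3925)²·(1 − 169/1000)·2.37²/169 = 0.0017928
V̂(ȳ_st) = 0.00426122

V̂(ȳ_st) ≈ 0.00426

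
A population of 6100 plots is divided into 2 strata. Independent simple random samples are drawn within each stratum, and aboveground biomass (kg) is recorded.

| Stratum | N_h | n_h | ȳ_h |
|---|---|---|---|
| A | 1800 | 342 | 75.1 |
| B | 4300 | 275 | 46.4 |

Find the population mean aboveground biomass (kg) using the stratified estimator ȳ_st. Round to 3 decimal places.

ȳ_st ≈ 54.869

N = Σ N_h = 6100. Stratum weights W_h = N_h/N.
ȳ_st = (1800·75.1 + 4300·46.4) / 6100 = 54.86885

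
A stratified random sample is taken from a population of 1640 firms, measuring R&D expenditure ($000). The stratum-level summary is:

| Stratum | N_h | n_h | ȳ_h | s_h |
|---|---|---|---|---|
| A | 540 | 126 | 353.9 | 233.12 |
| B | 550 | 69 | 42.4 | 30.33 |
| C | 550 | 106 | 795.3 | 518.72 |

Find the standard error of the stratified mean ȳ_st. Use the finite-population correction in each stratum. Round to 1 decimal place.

V̂(ȳ_st) = Σ W_h² (1 − n_h/N_h) s_h²/n_h, with W_h = N_h/N and N = 1640:
  stratum A: (540/1640)²·(1 − 126/540)·233.12²/126 = 35.8505
  stratum B: (550/1640)²·(1 − 69/550)·30.33²/69 = 1.31134
  stratum C: (550/1640)²·(1 − 106/550)·518.72²/106 = 230.472
V̂(ȳ_st) = 267.634
SE(ȳ_st) = √267.634 = 16.3595

SE(ȳ_st) ≈ 16.4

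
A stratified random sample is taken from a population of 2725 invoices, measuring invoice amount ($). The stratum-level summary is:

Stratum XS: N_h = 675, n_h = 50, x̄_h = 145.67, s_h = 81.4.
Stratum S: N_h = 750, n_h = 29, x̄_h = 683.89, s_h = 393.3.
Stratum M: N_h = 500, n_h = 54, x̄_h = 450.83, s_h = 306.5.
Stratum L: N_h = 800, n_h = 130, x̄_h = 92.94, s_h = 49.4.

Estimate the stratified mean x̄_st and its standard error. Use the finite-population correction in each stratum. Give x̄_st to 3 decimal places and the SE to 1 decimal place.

x̄_st ≈ 334.316, SE ≈ 21.2

x̄_st = Σ W_h x̄_h = (675·145.67 + 750·683.89 + 500·450.83 + 800·92.94)/2725 = 334.31624
V̂(x̄_st) = Σ W_h² (1 − n_h/N_h) s_h²/n_h, with W_h = N_h/N and N = 2725:
  stratum XS: (675/2725)²·(1 − 50/675)·81.4²/50 = 7.52887
  stratum S: (750/2725)²·(1 − 29/750)·393.3²/29 = 388.431
  stratum M: (500/2725)²·(1 − 54/500)·306.5²/54 = 52.2443
  stratum L: (800/2725)²·(1 − 130/800)·49.4²/130 = 1.35501
V̂(x̄_st) = 449.559
SE(x̄_st) = √449.559 = 21.2028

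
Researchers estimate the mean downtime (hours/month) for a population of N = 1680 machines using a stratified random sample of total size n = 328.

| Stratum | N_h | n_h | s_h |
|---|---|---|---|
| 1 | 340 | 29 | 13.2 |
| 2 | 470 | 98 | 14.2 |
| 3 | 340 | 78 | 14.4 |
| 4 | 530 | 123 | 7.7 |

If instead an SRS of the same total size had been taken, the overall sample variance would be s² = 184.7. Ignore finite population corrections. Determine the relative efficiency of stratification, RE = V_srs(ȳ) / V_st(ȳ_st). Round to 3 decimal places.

V̂(ȳ_st) = Σ W_h² s_h²/n_h, with W_h = N_h/N and N = 1680:
  stratum 1: (340/1680)²·13.2²/29 = 0.246087
  stratum 2: (470/1680)²·14.2²/98 = 0.161038
  stratum 3: (340/1680)²·14.4²/78 = 0.108885
  stratum 4: (530/1680)²·7.7²/123 = 0.0479744
V_st = 0.563985
V_srs = s²/n = 184.7/328 = 0.56311
Relative efficiency = V_srs / V_st = 0.56311/0.563985 = 0.9984

RE ≈ 0.998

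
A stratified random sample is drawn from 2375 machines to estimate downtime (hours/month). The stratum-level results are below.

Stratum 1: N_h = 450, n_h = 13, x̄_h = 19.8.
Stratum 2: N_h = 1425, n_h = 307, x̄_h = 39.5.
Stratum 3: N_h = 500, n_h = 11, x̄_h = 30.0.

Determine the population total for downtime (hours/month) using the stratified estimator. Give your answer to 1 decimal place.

τ̂_st ≈ 80197.5

τ̂_st = Σ N_h x̄_h = 450·19.8 + 1425·39.5 + 500·30.0 = 80197.5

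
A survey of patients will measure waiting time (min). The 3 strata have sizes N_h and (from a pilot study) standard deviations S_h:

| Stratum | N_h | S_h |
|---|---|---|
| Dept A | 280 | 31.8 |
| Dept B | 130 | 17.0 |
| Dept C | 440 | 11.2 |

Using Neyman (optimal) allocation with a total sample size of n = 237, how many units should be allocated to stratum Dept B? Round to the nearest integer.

33

Neyman allocation: n_h = n · N_h S_h / Σ N_i S_i, with n = 237.
  stratum Dept A: N_h·S_h = 280·31.8 = 8904.00
  stratum Dept B: N_h·S_h = 130·17.0 = 2210.00
  stratum Dept C: N_h·S_h = 440·11.2 = 4928.00
Σ N_h S_h = 16042.00
n for stratum Dept B = 237·2210.00/16042.00 = 32.650 → 33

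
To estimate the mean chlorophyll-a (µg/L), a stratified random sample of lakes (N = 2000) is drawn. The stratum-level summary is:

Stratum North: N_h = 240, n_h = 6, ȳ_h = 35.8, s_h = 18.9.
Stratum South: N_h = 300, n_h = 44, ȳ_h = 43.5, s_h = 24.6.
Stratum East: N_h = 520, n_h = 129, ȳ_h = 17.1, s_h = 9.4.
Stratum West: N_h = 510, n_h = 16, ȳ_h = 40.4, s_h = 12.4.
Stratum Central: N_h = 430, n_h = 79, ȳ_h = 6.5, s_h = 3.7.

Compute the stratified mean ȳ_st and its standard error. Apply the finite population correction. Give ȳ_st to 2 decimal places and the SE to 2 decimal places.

ȳ_st ≈ 26.97, SE ≈ 1.32

ȳ_st = Σ W_h ȳ_h = (240·35.8 + 300·43.5 + 520·17.1 + 510·40.4 + 430·6.5)/2000 = 26.96650
V̂(ȳ_st) = Σ W_h² (1 − n_h/N_h) s_h²/n_h, with W_h = N_h/N and N = 2000:
  stratum North: (240/2000)²·(1 − 6/240)·18.9²/6 = 0.835871
  stratum South: (300/2000)²·(1 − 44/300)·24.6²/44 = 0.26407
  stratum East: (520/2000)²·(1 − 129/520)·9.4²/129 = 0.0348166
  stratum West: (510/2000)²·(1 − 16/510)·12.4²/16 = 0.605286
  stratum Central: (430/2000)²·(1 − 79/430)·3.7²/79 = 0.00653871
V̂(ȳ_st) = 1.74658
SE(ȳ_st) = √1.74658 = 1.32158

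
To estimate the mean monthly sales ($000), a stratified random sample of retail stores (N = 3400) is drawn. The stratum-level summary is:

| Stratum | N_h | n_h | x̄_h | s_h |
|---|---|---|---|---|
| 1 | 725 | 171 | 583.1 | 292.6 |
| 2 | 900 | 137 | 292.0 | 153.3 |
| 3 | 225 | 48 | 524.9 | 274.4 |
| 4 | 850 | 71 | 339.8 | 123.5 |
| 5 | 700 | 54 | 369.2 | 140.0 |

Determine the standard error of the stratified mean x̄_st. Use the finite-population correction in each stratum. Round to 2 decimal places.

SE(x̄_st) ≈ 7.71

V̂(x̄_st) = Σ W_h² (1 − n_h/N_h) s_h²/n_h, with W_h = N_h/N and N = 3400:
  stratum 1: (725/3400)²·(1 − 171/725)·292.6²/171 = 17.3957
  stratum 2: (900/3400)²·(1 − 137/900)·153.3²/137 = 10.19
  stratum 3: (225/3400)²·(1 − 48/225)·274.4²/48 = 5.40412
  stratum 4: (850/3400)²·(1 − 71/850)·123.5²/71 = 12.3048
  stratum 5: (700/3400)²·(1 − 54/700)·140.0²/54 = 14.1983
V̂(x̄_st) = 59.4929
SE(x̄_st) = √59.4929 = 7.71316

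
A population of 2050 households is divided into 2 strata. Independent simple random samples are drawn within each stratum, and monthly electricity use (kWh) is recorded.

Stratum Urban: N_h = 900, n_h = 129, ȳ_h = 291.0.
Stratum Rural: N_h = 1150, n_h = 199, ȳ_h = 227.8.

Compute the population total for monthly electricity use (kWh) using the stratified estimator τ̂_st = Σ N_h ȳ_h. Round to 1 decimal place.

τ̂_st = Σ N_h ȳ_h = 900·291.0 + 1150·227.8 = 523870.0

τ̂_st ≈ 523870.0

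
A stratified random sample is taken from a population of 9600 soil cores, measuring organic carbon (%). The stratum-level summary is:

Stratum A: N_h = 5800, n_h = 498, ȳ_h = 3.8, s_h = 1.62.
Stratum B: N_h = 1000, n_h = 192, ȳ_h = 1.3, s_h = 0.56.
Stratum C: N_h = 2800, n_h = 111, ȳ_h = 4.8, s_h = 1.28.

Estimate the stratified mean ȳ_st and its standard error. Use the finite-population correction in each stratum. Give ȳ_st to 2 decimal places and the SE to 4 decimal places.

ȳ_st = Σ W_h ȳ_h = (5800·3.8 + 1000·1.3 + 2800·4.8)/9600 = 3.83125
V̂(ȳ_st) = Σ W_h² (1 − n_h/N_h) s_h²/n_h, with W_h = N_h/N and N = 9600:
  stratum A: (5800/9600)²·(1 − 498/5800)·1.62²/498 = 0.00175843
  stratum B: (1000/9600)²·(1 − 192/1000)·0.56²/192 = 1.432e-05
  stratum C: (2800/9600)²·(1 − 111/2800)·1.28²/111 = 0.00120588
V̂(ȳ_st) = 0.00297863
SE(ȳ_st) = √0.00297863 = 0.0545768

ȳ_st ≈ 3.83, SE ≈ 0.0546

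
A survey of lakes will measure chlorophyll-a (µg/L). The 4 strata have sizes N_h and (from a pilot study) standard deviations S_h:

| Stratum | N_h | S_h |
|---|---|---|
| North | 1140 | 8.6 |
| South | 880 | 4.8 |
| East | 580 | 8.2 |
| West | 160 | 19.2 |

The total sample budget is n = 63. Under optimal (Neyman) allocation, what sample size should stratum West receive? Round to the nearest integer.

Neyman allocation: n_h = n · N_h S_h / Σ N_i S_i, with n = 63.
  stratum North: N_h·S_h = 1140·8.6 = 9804.00
  stratum South: N_h·S_h = 880·4.8 = 4224.00
  stratum East: N_h·S_h = 580·8.2 = 4756.00
  stratum West: N_h·S_h = 160·19.2 = 3072.00
Σ N_h S_h = 21856.00
n for stratum West = 63·3072.00/21856.00 = 8.855 → 9

9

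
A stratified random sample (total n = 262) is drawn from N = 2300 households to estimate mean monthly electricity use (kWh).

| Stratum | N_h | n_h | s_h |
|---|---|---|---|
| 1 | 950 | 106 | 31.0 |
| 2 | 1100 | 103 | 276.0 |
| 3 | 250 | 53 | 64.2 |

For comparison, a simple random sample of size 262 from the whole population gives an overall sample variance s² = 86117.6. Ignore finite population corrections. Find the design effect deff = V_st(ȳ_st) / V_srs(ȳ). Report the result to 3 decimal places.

V̂(ȳ_st) = Σ W_h² s_h²/n_h, with W_h = N_h/N and N = 2300:
  stratum 1: (950/2300)²·31.0²/106 = 1.54671
  stratum 2: (1100/2300)²·276.0²/103 = 169.165
  stratum 3: (250/2300)²·64.2²/53 = 0.918795
V_st = 171.631
V_srs = s²/n = 86117.6/262 = 328.693
deff = V_st / V_srs = 171.631/328.693 = 0.5222

deff ≈ 0.522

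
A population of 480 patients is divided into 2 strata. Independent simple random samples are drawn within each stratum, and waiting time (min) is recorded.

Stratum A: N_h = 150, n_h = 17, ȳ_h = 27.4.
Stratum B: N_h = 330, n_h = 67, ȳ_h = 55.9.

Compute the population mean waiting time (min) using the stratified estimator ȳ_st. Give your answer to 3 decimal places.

N = Σ N_h = 480. Stratum weights W_h = N_h/N.
ȳ_st = (150·27.4 + 330·55.9) / 480 = 46.99375

ȳ_st ≈ 46.994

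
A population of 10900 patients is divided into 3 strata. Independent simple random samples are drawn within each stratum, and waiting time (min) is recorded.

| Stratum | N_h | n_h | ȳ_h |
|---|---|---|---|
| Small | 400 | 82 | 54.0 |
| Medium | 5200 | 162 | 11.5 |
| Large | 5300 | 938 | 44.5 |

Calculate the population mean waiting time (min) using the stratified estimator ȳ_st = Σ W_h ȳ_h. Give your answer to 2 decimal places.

ȳ_st ≈ 29.11

N = Σ N_h = 10900. Stratum weights W_h = N_h/N.
ȳ_st = (400·54.0 + 5200·11.5 + 5300·44.5) / 10900 = 29.1055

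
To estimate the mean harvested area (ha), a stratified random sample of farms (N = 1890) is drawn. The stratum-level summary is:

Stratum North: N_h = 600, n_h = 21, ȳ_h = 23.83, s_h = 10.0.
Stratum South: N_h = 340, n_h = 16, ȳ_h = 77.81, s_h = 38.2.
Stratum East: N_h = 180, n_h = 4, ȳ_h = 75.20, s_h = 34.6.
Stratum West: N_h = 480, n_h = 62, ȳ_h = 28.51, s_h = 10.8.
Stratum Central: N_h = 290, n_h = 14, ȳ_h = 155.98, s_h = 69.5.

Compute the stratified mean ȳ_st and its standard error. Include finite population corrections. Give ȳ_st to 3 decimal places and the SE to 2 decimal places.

ȳ_st ≈ 59.899, SE ≈ 3.71

ȳ_st = Σ W_h ȳ_h = (600·23.83 + 340·77.81 + 180·75.20 + 480·28.51 + 290·155.98)/1890 = 59.89862
V̂(ȳ_st) = Σ W_h² (1 − n_h/N_h) s_h²/n_h, with W_h = N_h/N and N = 1890:
  stratum North: (600/1890)²·(1 − 21/600)·10.0²/21 = 0.463113
  stratum South: (340/1890)²·(1 − 16/340)·38.2²/16 = 2.81259
  stratum East: (180/1890)²·(1 − 4/180)·34.6²/4 = 2.65432
  stratum West: (480/1890)²·(1 − 62/480)·10.8²/62 = 0.10567
  stratum Central: (290/1890)²·(1 − 14/290)·69.5²/14 = 7.73081
V̂(ȳ_st) = 13.7665
SE(ȳ_st) = √13.7665 = 3.71032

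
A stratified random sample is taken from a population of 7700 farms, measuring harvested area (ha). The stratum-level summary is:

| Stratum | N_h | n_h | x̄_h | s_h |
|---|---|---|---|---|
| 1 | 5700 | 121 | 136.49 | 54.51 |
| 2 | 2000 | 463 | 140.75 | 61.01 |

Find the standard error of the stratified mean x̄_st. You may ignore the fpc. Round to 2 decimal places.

SE(x̄_st) ≈ 3.74

V̂(x̄_st) = Σ W_h² s_h²/n_h, with W_h = N_h/N and N = 7700:
  stratum 1: (5700/7700)²·54.51²/121 = 13.4566
  stratum 2: (2000/7700)²·61.01²/463 = 0.542375
V̂(x̄_st) = 13.999
SE(x̄_st) = √13.999 = 3.74152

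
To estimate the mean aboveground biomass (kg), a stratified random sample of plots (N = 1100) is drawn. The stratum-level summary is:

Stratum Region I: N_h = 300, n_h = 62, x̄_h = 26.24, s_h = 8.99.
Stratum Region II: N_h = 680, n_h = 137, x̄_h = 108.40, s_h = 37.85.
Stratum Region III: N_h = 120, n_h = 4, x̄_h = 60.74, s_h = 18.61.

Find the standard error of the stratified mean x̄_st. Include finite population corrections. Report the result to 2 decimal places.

SE(x̄_st) ≈ 2.06

V̂(x̄_st) = Σ W_h² (1 − n_h/N_h) s_h²/n_h, with W_h = N_h/N and N = 1100:
  stratum Region I: (300/1100)²·(1 − 62/300)·8.99²/62 = 0.0769202
  stratum Region II: (680/1100)²·(1 − 137/680)·37.85²/137 = 3.19106
  stratum Region III: (120/1100)²·(1 − 4/120)·18.61²/4 = 0.996063
V̂(x̄_st) = 4.26404
SE(x̄_st) = √4.26404 = 2.06496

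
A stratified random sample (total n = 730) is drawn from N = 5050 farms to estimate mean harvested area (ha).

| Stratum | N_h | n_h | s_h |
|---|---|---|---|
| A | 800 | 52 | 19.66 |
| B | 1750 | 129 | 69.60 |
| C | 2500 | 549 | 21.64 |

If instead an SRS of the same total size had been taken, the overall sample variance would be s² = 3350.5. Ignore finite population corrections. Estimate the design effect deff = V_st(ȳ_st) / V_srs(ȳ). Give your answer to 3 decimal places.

V̂(ȳ_st) = Σ W_h² s_h²/n_h, with W_h = N_h/N and N = 5050:
  stratum A: (800/5050)²·19.66²/52 = 0.186535
  stratum B: (1750/5050)²·69.60²/129 = 4.50943
  stratum C: (2500/5050)²·21.64²/549 = 0.209045
V_st = 4.90501
V_srs = s²/n = 3350.5/730 = 4.58973
deff = V_st / V_srs = 4.90501/4.58973 = 1.0687

deff ≈ 1.069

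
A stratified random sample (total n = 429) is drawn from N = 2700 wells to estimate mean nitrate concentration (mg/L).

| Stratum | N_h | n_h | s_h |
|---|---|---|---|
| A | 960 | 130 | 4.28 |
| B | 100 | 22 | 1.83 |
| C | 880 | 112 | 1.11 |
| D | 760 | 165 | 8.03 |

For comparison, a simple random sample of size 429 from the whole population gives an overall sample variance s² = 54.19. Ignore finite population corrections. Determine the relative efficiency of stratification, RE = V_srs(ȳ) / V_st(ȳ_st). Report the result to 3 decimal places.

V̂(ȳ_st) = Σ W_h² s_h²/n_h, with W_h = N_h/N and N = 2700:
  stratum A: (960/2700)²·4.28²/130 = 0.0178139
  stratum B: (100/2700)²·1.83²/22 = 0.00020881
  stratum C: (880/2700)²·1.11²/112 = 0.0011686
  stratum D: (760/2700)²·8.03²/165 = 0.0309633
V_st = 0.0501546
V_srs = s²/n = 54.19/429 = 0.126317
Relative efficiency = V_srs / V_st = 0.126317/0.0501546 = 2.5186

RE ≈ 2.519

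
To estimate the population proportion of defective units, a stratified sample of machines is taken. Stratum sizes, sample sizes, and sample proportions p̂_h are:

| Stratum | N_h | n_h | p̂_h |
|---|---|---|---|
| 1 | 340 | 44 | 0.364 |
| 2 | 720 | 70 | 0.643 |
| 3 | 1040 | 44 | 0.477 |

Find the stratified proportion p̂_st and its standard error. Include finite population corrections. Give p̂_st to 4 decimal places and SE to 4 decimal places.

N = 2100; stratum weights W_h = N_h/N.
p̂_st = Σ W_h p̂_h = (340·0.364 + 720·0.643 + 1040·0.477)/2100 = 0.51562
V̂(p̂_st) = Σ W_h² (1 − n_h/N_h) p̂_h(1−p̂_h)/(n_h−1):
  stratum 1: (340/2100)²·(1 − 44/340)·0.364·0.636/43 = 0.000122863
  stratum 2: (720/2100)²·(1 − 70/720)·0.643·0.357/69 = 0.000353051
  stratum 3: (1040/2100)²·(1 − 44/1040)·0.477·0.523/43 = 0.00136272
V̂(p̂_st) = 0.00183863; SE = √V̂ = 0.0428793

p̂_st ≈ 0.5156, SE ≈ 0.0429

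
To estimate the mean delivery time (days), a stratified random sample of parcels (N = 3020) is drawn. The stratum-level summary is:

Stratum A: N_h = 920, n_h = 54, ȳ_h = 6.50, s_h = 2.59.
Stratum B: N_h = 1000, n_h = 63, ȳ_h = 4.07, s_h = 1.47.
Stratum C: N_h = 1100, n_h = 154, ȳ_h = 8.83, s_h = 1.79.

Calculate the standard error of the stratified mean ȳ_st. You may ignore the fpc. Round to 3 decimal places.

V̂(ȳ_st) = Σ W_h² s_h²/n_h, with W_h = N_h/N and N = 3020:
  stratum A: (920/3020)²·2.59²/54 = 0.0115284
  stratum B: (1000/3020)²·1.47²/63 = 0.0037608
  stratum C: (1100/3020)²·1.79²/154 = 0.0027603
V̂(ȳ_st) = 0.0180495
SE(ȳ_st) = √0.0180495 = 0.134348

SE(ȳ_st) ≈ 0.134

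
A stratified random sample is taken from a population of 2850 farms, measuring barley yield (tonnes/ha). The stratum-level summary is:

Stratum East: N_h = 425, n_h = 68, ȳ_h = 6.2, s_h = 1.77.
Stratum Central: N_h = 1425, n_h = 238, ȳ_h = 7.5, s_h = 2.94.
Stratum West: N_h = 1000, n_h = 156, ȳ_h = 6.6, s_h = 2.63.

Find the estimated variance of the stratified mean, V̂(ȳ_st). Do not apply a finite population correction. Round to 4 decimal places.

V̂(ȳ_st) = Σ W_h² s_h²/n_h, with W_h = N_h/N and N = 2850:
  stratum East: (425/2850)²·1.77²/68 = 0.00102453
  stratum Central: (1425/2850)²·2.94²/238 = 0.00907941
  stratum West: (1000/2850)²·2.63²/156 = 0.0054588
V̂(ȳ_st) = 0.0155627

V̂(ȳ_st) ≈ 0.0156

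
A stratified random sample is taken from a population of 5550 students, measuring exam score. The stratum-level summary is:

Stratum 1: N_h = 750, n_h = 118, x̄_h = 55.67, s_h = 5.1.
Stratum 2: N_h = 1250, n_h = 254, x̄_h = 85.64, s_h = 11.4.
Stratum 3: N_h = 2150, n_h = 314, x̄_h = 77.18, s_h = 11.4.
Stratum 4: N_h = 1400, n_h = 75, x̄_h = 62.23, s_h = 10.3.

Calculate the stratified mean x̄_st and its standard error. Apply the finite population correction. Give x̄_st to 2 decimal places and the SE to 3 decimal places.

x̄_st = Σ W_h x̄_h = (750·55.67 + 1250·85.64 + 2150·77.18 + 1400·62.23)/5550 = 72.40748
V̂(x̄_st) = Σ W_h² (1 − n_h/N_h) s_h²/n_h, with W_h = N_h/N and N = 5550:
  stratum 1: (750/5550)²·(1 − 118/750)·5.1²/118 = 0.00339196
  stratum 2: (1250/5550)²·(1 − 254/1250)·11.4²/254 = 0.0206804
  stratum 3: (2150/5550)²·(1 − 314/2150)·11.4²/314 = 0.0530402
  stratum 4: (1400/5550)²·(1 − 75/1400)·10.3²/75 = 0.0851866
V̂(x̄_st) = 0.162299
SE(x̄_st) = √0.162299 = 0.402864

x̄_st ≈ 72.41, SE ≈ 0.403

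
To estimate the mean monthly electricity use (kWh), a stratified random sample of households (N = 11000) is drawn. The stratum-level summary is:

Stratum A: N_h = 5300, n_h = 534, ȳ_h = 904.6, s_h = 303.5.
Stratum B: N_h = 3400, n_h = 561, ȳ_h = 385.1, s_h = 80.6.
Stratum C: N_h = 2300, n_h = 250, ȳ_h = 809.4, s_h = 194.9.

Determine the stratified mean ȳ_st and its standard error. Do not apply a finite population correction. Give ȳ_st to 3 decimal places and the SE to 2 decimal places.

ȳ_st = Σ W_h ȳ_h = (5300·904.6 + 3400·385.1 + 2300·809.4)/11000 = 724.12182
V̂(ȳ_st) = Σ W_h² s_h²/n_h, with W_h = N_h/N and N = 11000:
  stratum A: (5300/11000)²·303.5²/534 = 40.0445
  stratum B: (3400/11000)²·80.6²/561 = 1.10632
  stratum C: (2300/11000)²·194.9²/250 = 6.64284
V̂(ȳ_st) = 47.7936
SE(ȳ_st) = √47.7936 = 6.91329

ȳ_st ≈ 724.122, SE ≈ 6.91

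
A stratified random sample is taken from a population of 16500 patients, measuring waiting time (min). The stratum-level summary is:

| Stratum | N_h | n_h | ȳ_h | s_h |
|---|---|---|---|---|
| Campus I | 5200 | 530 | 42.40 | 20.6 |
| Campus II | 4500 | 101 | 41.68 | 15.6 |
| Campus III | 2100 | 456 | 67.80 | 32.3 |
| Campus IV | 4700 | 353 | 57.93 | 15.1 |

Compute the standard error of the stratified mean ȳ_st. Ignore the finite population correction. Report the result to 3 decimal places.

SE(ȳ_st) ≈ 0.590

V̂(ȳ_st) = Σ W_h² s_h²/n_h, with W_h = N_h/N and N = 16500:
  stratum Campus I: (5200/16500)²·20.6²/530 = 0.0795238
  stratum Campus II: (4500/16500)²·15.6²/101 = 0.179219
  stratum Campus III: (2100/16500)²·32.3²/456 = 0.0370605
  stratum Campus IV: (4700/16500)²·15.1²/353 = 0.0524091
V̂(ȳ_st) = 0.348213
SE(ȳ_st) = √0.348213 = 0.590096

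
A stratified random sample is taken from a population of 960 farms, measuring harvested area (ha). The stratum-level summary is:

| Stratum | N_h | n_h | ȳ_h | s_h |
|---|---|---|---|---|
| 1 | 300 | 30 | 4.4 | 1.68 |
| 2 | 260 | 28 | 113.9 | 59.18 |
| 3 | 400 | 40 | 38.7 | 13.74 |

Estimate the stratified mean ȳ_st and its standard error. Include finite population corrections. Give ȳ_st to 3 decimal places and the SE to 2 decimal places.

ȳ_st ≈ 48.348, SE ≈ 2.99

ȳ_st = Σ W_h ȳ_h = (300·4.4 + 260·113.9 + 400·38.7)/960 = 48.34792
V̂(ȳ_st) = Σ W_h² (1 − n_h/N_h) s_h²/n_h, with W_h = N_h/N and N = 960:
  stratum 1: (300/960)²·(1 − 30/300)·1.68²/30 = 0.00826875
  stratum 2: (260/960)²·(1 − 28/260)·59.18²/28 = 8.18674
  stratum 3: (400/960)²·(1 − 40/400)·13.74²/40 = 0.737452
V̂(ȳ_st) = 8.93246
SE(ȳ_st) = √8.93246 = 2.98872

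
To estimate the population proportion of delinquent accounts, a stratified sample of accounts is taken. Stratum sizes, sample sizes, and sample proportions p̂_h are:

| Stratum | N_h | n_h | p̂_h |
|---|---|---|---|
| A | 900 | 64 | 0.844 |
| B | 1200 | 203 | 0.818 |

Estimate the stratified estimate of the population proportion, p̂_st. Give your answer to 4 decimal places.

N = 2100; stratum weights W_h = N_h/N.
p̂_st = Σ W_h p̂_h = (900·0.844 + 1200·0.818)/2100 = 0.82914

p̂_st ≈ 0.8291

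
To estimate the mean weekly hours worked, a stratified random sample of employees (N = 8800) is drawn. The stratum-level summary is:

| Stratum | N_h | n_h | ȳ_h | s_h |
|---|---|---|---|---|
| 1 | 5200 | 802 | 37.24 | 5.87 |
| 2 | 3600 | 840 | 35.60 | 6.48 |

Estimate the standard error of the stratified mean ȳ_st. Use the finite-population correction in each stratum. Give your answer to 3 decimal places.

SE(ȳ_st) ≈ 0.138

V̂(ȳ_st) = Σ W_h² (1 − n_h/N_h) s_h²/n_h, with W_h = N_h/N and N = 8800:
  stratum 1: (5200/8800)²·(1 − 802/5200)·5.87²/802 = 0.0126881
  stratum 2: (3600/8800)²·(1 − 840/3600)·6.48²/840 = 0.00641382
V̂(ȳ_st) = 0.0191019
SE(ȳ_st) = √0.0191019 = 0.13821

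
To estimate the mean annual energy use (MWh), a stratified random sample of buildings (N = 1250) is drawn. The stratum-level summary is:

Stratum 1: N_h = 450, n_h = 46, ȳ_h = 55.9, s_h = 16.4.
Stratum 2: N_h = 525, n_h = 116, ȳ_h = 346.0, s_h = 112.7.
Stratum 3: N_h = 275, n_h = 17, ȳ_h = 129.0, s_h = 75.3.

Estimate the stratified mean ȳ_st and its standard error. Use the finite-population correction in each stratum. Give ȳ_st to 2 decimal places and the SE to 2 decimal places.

ȳ_st ≈ 193.82, SE ≈ 5.56

ȳ_st = Σ W_h ȳ_h = (450·55.9 + 525·346.0 + 275·129.0)/1250 = 193.82400
V̂(ȳ_st) = Σ W_h² (1 − n_h/N_h) s_h²/n_h, with W_h = N_h/N and N = 1250:
  stratum 1: (450/1250)²·(1 − 46/450)·16.4²/46 = 0.680305
  stratum 2: (525/1250)²·(1 − 116/525)·112.7²/116 = 15.0471
  stratum 3: (275/1250)²·(1 − 17/275)·75.3²/17 = 15.1451
V̂(ȳ_st) = 30.8725
SE(ȳ_st) = √30.8725 = 5.55631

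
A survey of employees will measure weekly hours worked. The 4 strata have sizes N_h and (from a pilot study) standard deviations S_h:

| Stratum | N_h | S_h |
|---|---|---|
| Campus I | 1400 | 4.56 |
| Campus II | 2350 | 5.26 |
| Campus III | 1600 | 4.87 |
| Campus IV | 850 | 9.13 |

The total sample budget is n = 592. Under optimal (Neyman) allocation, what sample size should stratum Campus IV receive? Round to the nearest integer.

134

Neyman allocation: n_h = n · N_h S_h / Σ N_i S_i, with n = 592.
  stratum Campus I: N_h·S_h = 1400·4.56 = 6384.00
  stratum Campus II: N_h·S_h = 2350·5.26 = 12361.00
  stratum Campus III: N_h·S_h = 1600·4.87 = 7792.00
  stratum Campus IV: N_h·S_h = 850·9.13 = 7760.50
Σ N_h S_h = 34297.50
n for stratum Campus IV = 592·7760.50/34297.50 = 133.952 → 134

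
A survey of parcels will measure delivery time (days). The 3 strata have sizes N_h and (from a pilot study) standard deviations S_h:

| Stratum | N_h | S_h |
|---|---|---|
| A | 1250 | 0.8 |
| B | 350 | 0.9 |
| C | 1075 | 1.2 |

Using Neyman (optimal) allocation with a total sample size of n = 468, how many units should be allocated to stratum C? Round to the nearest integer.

232

Neyman allocation: n_h = n · N_h S_h / Σ N_i S_i, with n = 468.
  stratum A: N_h·S_h = 1250·0.8 = 1000.00
  stratum B: N_h·S_h = 350·0.9 = 315.00
  stratum C: N_h·S_h = 1075·1.2 = 1290.00
Σ N_h S_h = 2605.00
n for stratum C = 468·1290.00/2605.00 = 231.754 → 232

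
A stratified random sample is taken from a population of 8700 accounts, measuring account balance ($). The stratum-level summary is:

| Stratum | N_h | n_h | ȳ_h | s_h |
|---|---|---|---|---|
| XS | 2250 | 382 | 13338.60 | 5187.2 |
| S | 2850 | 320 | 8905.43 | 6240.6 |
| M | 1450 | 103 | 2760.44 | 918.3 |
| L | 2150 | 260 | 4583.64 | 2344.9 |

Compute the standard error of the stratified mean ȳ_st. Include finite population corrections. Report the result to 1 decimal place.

V̂(ȳ_st) = Σ W_h² (1 − n_h/N_h) s_h²/n_h, with W_h = N_h/N and N = 8700:
  stratum XS: (2250/8700)²·(1 − 382/2250)·5187.2²/382 = 3911.32
  stratum S: (2850/8700)²·(1 − 320/2850)·6240.6²/320 = 11593.9
  stratum M: (1450/8700)²·(1 − 103/1450)·918.3²/103 = 211.266
  stratum L: (2150/8700)²·(1 − 260/2150)·2344.9²/260 = 1135.37
V̂(ȳ_st) = 16851.9
SE(ȳ_st) = √16851.9 = 129.815

SE(ȳ_st) ≈ 129.8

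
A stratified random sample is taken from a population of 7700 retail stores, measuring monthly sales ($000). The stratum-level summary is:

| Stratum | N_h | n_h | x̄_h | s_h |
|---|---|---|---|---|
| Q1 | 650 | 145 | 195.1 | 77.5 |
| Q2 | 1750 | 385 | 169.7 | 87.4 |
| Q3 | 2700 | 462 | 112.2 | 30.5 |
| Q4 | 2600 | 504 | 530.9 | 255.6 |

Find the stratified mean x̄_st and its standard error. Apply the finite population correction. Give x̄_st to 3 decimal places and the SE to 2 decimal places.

x̄_st ≈ 273.645, SE ≈ 3.63

x̄_st = Σ W_h x̄_h = (650·195.1 + 1750·169.7 + 2700·112.2 + 2600·530.9)/7700 = 273.64545
V̂(x̄_st) = Σ W_h² (1 − n_h/N_h) s_h²/n_h, with W_h = N_h/N and N = 7700:
  stratum Q1: (650/7700)²·(1 − 145/650)·77.5²/145 = 0.229329
  stratum Q2: (1750/7700)²·(1 − 385/1750)·87.4²/385 = 0.799377
  stratum Q3: (2700/7700)²·(1 − 462/2700)·30.5²/462 = 0.205211
  stratum Q4: (2600/7700)²·(1 − 504/2600)·255.6²/504 = 11.9145
V̂(x̄_st) = 13.1484
SE(x̄_st) = √13.1484 = 3.62607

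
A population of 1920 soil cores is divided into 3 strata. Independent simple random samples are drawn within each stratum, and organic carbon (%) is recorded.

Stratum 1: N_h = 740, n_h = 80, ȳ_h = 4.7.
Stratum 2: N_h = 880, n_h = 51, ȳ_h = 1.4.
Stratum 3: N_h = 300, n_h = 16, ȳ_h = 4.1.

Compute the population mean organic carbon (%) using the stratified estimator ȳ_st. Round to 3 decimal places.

N = Σ N_h = 1920. Stratum weights W_h = N_h/N.
ȳ_st = (740·4.7 + 880·1.4 + 300·4.1) / 1920 = 3.09375

ȳ_st ≈ 3.094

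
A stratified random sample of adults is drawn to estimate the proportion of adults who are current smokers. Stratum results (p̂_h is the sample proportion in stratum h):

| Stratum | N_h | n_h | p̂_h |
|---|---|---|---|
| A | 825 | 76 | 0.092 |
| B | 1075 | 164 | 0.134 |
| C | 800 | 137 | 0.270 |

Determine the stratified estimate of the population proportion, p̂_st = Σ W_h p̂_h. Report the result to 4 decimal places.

N = 2700; stratum weights W_h = N_h/N.
p̂_st = Σ W_h p̂_h = (825·0.092 + 1075·0.134 + 800·0.270)/2700 = 0.16146

p̂_st ≈ 0.1615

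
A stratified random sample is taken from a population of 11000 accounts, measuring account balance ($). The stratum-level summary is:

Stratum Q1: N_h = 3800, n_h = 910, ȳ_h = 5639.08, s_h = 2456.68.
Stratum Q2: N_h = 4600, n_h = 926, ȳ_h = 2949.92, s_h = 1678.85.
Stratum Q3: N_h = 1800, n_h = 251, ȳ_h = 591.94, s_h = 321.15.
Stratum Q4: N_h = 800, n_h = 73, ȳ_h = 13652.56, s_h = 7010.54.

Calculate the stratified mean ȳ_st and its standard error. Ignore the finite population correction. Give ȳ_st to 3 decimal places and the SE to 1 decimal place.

ȳ_st = Σ W_h ȳ_h = (3800·5639.08 + 4600·2949.92 + 1800·591.94 + 800·13652.56)/11000 = 4271.42509
V̂(ȳ_st) = Σ W_h² s_h²/n_h, with W_h = N_h/N and N = 11000:
  stratum Q1: (3800/11000)²·2456.68²/910 = 791.476
  stratum Q2: (4600/11000)²·1678.85²/926 = 532.284
  stratum Q3: (1800/11000)²·321.15²/251 = 11.0028
  stratum Q4: (800/11000)²·7010.54²/73 = 3561.02
V̂(ȳ_st) = 4895.78
SE(ȳ_st) = √4895.78 = 69.9699

ȳ_st ≈ 4271.425, SE ≈ 70.0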